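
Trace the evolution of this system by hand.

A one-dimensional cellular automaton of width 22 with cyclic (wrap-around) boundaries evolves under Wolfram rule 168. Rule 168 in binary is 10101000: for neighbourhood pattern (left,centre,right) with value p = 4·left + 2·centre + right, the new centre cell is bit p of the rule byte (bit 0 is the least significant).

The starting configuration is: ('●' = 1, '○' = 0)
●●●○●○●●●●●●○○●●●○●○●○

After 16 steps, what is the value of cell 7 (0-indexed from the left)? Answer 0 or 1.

k=0  ●●●○●○●●●●●●○○●●●○●○●○
k=1  ●●○●○●●●●●●○○○●●○●○●○●
k=2  ●○●○●●●●●●○○○○●○●○●○●●
k=3  ○●○●●●●●●○○○○○○●○●○●●●
k=4  ●○●●●●●●○○○○○○○○●○●●●○
k=5  ○●●●●●●○○○○○○○○○○●●●○●
k=6  ●●●●●●○○○○○○○○○○○●●○●○
k=7  ●●●●●○○○○○○○○○○○○●○●○●
k=8  ●●●●○○○○○○○○○○○○○○●○●●
k=9  ●●●○○○○○○○○○○○○○○○○●●●
k=10  ●●○○○○○○○○○○○○○○○○○●●●
k=11  ●○○○○○○○○○○○○○○○○○○●●●
k=12  ○○○○○○○○○○○○○○○○○○○●●●
k=13  ○○○○○○○○○○○○○○○○○○○●●○
k=14  ○○○○○○○○○○○○○○○○○○○●○○
k=15  ○○○○○○○○○○○○○○○○○○○○○○
k=16  ○○○○○○○○○○○○○○○○○○○○○○

0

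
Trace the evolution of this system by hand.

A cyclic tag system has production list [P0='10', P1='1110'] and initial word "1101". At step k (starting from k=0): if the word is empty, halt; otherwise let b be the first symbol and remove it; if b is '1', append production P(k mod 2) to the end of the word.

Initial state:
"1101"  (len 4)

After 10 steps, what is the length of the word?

14

[0] "1101"  (len 4)
[1] "10110"  (len 5)
[2] "01101110"  (len 8)
[3] "1101110"  (len 7)
[4] "1011101110"  (len 10)
[5] "01110111010"  (len 11)
[6] "1110111010"  (len 10)
[7] "11011101010"  (len 11)
[8] "10111010101110"  (len 14)
[9] "011101010111010"  (len 15)
[10] "11101010111010"  (len 14)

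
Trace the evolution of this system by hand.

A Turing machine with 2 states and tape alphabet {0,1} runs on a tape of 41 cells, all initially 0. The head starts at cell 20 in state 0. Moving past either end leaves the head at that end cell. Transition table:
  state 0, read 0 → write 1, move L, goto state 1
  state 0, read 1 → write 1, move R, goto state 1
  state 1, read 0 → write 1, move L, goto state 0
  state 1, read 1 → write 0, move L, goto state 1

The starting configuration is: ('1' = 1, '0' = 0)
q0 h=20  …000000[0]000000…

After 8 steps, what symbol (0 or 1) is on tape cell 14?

1

k=0  q0 h=20  …000000[0]000000…
k=1  q1 h=19  …000000[0]100000…
k=2  q0 h=18  …000000[0]110000…
k=3  q1 h=17  …000000[0]111000…
k=4  q0 h=16  …000000[0]111100…
k=5  q1 h=15  …000000[0]111110…
k=6  q0 h=14  …000000[0]111111…
k=7  q1 h=13  …000000[0]111111…
k=8  q0 h=12  …000000[0]111111…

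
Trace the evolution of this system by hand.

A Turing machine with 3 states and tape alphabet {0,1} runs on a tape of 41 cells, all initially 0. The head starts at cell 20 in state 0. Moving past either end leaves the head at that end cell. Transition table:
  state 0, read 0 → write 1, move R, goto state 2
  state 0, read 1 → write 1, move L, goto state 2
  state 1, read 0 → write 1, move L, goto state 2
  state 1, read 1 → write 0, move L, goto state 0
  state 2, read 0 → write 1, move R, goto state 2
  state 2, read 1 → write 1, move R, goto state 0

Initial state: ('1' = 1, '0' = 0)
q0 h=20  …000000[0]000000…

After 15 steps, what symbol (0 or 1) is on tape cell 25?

t=0: q0 h=20  …000000[0]000000…
t=1: q2 h=21  …000001[0]000000…
t=2: q2 h=22  …000011[0]000000…
t=3: q2 h=23  …000111[0]000000…
t=4: q2 h=24  …001111[0]000000…
t=5: q2 h=25  …011111[0]000000…
t=6: q2 h=26  …111111[0]000000…
t=7: q2 h=27  …111111[0]000000…
t=8: q2 h=28  …111111[0]000000…
t=9: q2 h=29  …111111[0]000000…
t=10: q2 h=30  …111111[0]000000…
t=11: q2 h=31  …111111[0]000000…
t=12: q2 h=32  …111111[0]000000…
t=13: q2 h=33  …111111[0]000000…
t=14: q2 h=34  …111111[0]000000|
t=15: q2 h=35  …111111[0]00000|

1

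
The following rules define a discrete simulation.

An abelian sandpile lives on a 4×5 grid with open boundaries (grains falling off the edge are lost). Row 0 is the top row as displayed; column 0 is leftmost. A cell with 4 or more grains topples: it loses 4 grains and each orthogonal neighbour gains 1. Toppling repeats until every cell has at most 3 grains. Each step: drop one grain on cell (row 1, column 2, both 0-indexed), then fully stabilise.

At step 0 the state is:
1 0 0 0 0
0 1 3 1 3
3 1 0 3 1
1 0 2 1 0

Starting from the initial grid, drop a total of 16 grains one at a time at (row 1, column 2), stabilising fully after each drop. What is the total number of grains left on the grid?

35

gen 0: 1 0 0 0 0
0 1 3 1 3
3 1 0 3 1
1 0 2 1 0
gen 1: 1 0 1 0 0
0 2 0 2 3
3 1 1 3 1
1 0 2 1 0
gen 2: 1 0 1 0 0
0 2 1 2 3
3 1 1 3 1
1 0 2 1 0
gen 3: 1 0 1 0 0
0 2 2 2 3
3 1 1 3 1
1 0 2 1 0
gen 4: 1 0 1 0 0
0 2 3 2 3
3 1 1 3 1
1 0 2 1 0
gen 5: 1 0 2 0 0
0 3 0 3 3
3 1 2 3 1
1 0 2 1 0
gen 6: 1 0 2 0 0
0 3 1 3 3
3 1 2 3 1
1 0 2 1 0
gen 7: 1 0 2 0 0
0 3 2 3 3
3 1 2 3 1
1 0 2 1 0
gen 8: 1 0 2 0 0
0 3 3 3 3
3 1 2 3 1
1 0 2 1 0
gen 9: 1 1 3 1 1
1 0 3 2 0
3 3 0 1 3
1 0 3 2 0
gen 10: 1 2 0 2 1
1 1 1 3 0
3 3 1 1 3
1 0 3 2 0
gen 11: 1 2 0 2 1
1 1 2 3 0
3 3 1 1 3
1 0 3 2 0
gen 12: 1 2 0 2 1
1 1 3 3 0
3 3 1 1 3
1 0 3 2 0
gen 13: 1 2 1 3 1
1 2 1 0 1
3 3 2 2 3
1 0 3 2 0
gen 14: 1 2 1 3 1
1 2 2 0 1
3 3 2 2 3
1 0 3 2 0
gen 15: 1 2 1 3 1
1 2 3 0 1
3 3 2 2 3
1 0 3 2 0
gen 16: 1 2 2 3 1
1 3 0 1 1
3 3 3 2 3
1 0 3 2 0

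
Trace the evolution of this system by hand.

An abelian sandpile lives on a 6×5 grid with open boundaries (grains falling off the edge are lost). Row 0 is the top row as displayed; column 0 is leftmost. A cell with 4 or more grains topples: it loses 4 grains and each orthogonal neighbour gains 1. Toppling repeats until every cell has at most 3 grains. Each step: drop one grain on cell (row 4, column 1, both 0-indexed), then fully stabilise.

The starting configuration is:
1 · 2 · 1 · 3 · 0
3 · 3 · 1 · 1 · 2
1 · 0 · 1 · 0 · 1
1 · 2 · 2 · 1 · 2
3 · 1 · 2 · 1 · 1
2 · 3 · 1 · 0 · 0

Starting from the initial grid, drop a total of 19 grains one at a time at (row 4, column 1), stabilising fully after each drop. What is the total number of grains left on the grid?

gen 0: 1 · 2 · 1 · 3 · 0
3 · 3 · 1 · 1 · 2
1 · 0 · 1 · 0 · 1
1 · 2 · 2 · 1 · 2
3 · 1 · 2 · 1 · 1
2 · 3 · 1 · 0 · 0
gen 1: 1 · 2 · 1 · 3 · 0
3 · 3 · 1 · 1 · 2
1 · 0 · 1 · 0 · 1
1 · 2 · 2 · 1 · 2
3 · 2 · 2 · 1 · 1
2 · 3 · 1 · 0 · 0
gen 2: 1 · 2 · 1 · 3 · 0
3 · 3 · 1 · 1 · 2
1 · 0 · 1 · 0 · 1
1 · 2 · 2 · 1 · 2
3 · 3 · 2 · 1 · 1
2 · 3 · 1 · 0 · 0
gen 3: 1 · 2 · 1 · 3 · 0
3 · 3 · 1 · 1 · 2
1 · 0 · 1 · 0 · 1
2 · 3 · 2 · 1 · 2
1 · 2 · 3 · 1 · 1
0 · 1 · 2 · 0 · 0
gen 4: 1 · 2 · 1 · 3 · 0
3 · 3 · 1 · 1 · 2
1 · 0 · 1 · 0 · 1
2 · 3 · 2 · 1 · 2
1 · 3 · 3 · 1 · 1
0 · 1 · 2 · 0 · 0
gen 5: 1 · 2 · 1 · 3 · 0
3 · 3 · 1 · 1 · 2
1 · 1 · 2 · 0 · 1
3 · 1 · 0 · 2 · 2
2 · 2 · 1 · 2 · 1
0 · 2 · 3 · 0 · 0
gen 6: 1 · 2 · 1 · 3 · 0
3 · 3 · 1 · 1 · 2
1 · 1 · 2 · 0 · 1
3 · 1 · 0 · 2 · 2
2 · 3 · 1 · 2 · 1
0 · 2 · 3 · 0 · 0
gen 7: 1 · 2 · 1 · 3 · 0
3 · 3 · 1 · 1 · 2
1 · 1 · 2 · 0 · 1
3 · 2 · 0 · 2 · 2
3 · 0 · 2 · 2 · 1
0 · 3 · 3 · 0 · 0
gen 8: 1 · 2 · 1 · 3 · 0
3 · 3 · 1 · 1 · 2
1 · 1 · 2 · 0 · 1
3 · 2 · 0 · 2 · 2
3 · 1 · 2 · 2 · 1
0 · 3 · 3 · 0 · 0
gen 9: 1 · 2 · 1 · 3 · 0
3 · 3 · 1 · 1 · 2
1 · 1 · 2 · 0 · 1
3 · 2 · 0 · 2 · 2
3 · 2 · 2 · 2 · 1
0 · 3 · 3 · 0 · 0
gen 10: 1 · 2 · 1 · 3 · 0
3 · 3 · 1 · 1 · 2
1 · 1 · 2 · 0 · 1
3 · 2 · 0 · 2 · 2
3 · 3 · 2 · 2 · 1
0 · 3 · 3 · 0 · 0
gen 11: 1 · 2 · 1 · 3 · 0
3 · 3 · 1 · 1 · 2
2 · 2 · 2 · 0 · 1
1 · 1 · 2 · 2 · 2
2 · 0 · 1 · 3 · 1
2 · 2 · 1 · 1 · 0
gen 12: 1 · 2 · 1 · 3 · 0
3 · 3 · 1 · 1 · 2
2 · 2 · 2 · 0 · 1
1 · 1 · 2 · 2 · 2
2 · 1 · 1 · 3 · 1
2 · 2 · 1 · 1 · 0
gen 13: 1 · 2 · 1 · 3 · 0
3 · 3 · 1 · 1 · 2
2 · 2 · 2 · 0 · 1
1 · 1 · 2 · 2 · 2
2 · 2 · 1 · 3 · 1
2 · 2 · 1 · 1 · 0
gen 14: 1 · 2 · 1 · 3 · 0
3 · 3 · 1 · 1 · 2
2 · 2 · 2 · 0 · 1
1 · 1 · 2 · 2 · 2
2 · 3 · 1 · 3 · 1
2 · 2 · 1 · 1 · 0
gen 15: 1 · 2 · 1 · 3 · 0
3 · 3 · 1 · 1 · 2
2 · 2 · 2 · 0 · 1
1 · 2 · 2 · 2 · 2
3 · 0 · 2 · 3 · 1
2 · 3 · 1 · 1 · 0
gen 16: 1 · 2 · 1 · 3 · 0
3 · 3 · 1 · 1 · 2
2 · 2 · 2 · 0 · 1
1 · 2 · 2 · 2 · 2
3 · 1 · 2 · 3 · 1
2 · 3 · 1 · 1 · 0
gen 17: 1 · 2 · 1 · 3 · 0
3 · 3 · 1 · 1 · 2
2 · 2 · 2 · 0 · 1
1 · 2 · 2 · 2 · 2
3 · 2 · 2 · 3 · 1
2 · 3 · 1 · 1 · 0
gen 18: 1 · 2 · 1 · 3 · 0
3 · 3 · 1 · 1 · 2
2 · 2 · 2 · 0 · 1
1 · 2 · 2 · 2 · 2
3 · 3 · 2 · 3 · 1
2 · 3 · 1 · 1 · 0
gen 19: 1 · 2 · 1 · 3 · 0
3 · 3 · 1 · 1 · 2
2 · 2 · 2 · 0 · 1
2 · 3 · 2 · 2 · 2
1 · 2 · 3 · 3 · 1
0 · 1 · 2 · 1 · 0

49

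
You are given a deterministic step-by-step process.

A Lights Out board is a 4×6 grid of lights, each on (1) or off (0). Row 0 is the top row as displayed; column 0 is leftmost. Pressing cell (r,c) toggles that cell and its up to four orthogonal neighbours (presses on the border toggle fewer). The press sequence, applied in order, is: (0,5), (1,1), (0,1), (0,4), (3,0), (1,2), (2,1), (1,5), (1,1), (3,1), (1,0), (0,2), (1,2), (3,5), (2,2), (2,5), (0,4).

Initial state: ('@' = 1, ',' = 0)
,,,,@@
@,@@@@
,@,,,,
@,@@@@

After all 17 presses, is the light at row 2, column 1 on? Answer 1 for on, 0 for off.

0

k=0  ,,,,@@
@,@@@@
,@,,,,
@,@@@@
k=1  ,,,,,,
@,@@@,
,@,,,,
@,@@@@
k=2  ,@,,,,
,@,@@,
,,,,,,
@,@@@@
k=3  @,@,,,
,,,@@,
,,,,,,
@,@@@@
k=4  @,@@@@
,,,@,,
,,,,,,
@,@@@@
k=5  @,@@@@
,,,@,,
@,,,,,
,@@@@@
k=6  @,,@@@
,@@,,,
@,@,,,
,@@@@@
k=7  @,,@@@
,,@,,,
,@,,,,
,,@@@@
k=8  @,,@@,
,,@,@@
,@,,,@
,,@@@@
k=9  @@,@@,
@@,,@@
,,,,,@
,,@@@@
k=10  @@,@@,
@@,,@@
,@,,,@
@@,@@@
k=11  ,@,@@,
,,,,@@
@@,,,@
@@,@@@
k=12  ,,@,@,
,,@,@@
@@,,,@
@@,@@@
k=13  ,,,,@,
,@,@@@
@@@,,@
@@,@@@
k=14  ,,,,@,
,@,@@@
@@@,,,
@@,@,,
k=15  ,,,,@,
,@@@@@
@,,@,,
@@@@,,
k=16  ,,,,@,
,@@@@,
@,,@@@
@@@@,@
k=17  ,,,@,@
,@@@,,
@,,@@@
@@@@,@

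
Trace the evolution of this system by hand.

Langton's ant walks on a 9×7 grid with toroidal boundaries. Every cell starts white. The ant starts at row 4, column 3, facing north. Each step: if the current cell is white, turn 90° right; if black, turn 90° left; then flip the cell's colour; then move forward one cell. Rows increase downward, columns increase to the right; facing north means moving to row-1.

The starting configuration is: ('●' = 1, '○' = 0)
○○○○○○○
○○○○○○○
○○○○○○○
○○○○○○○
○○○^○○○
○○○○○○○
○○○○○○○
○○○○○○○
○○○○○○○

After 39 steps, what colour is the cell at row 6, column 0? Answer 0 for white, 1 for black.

gen 0: ○○○○○○○
○○○○○○○
○○○○○○○
○○○○○○○
○○○^○○○
○○○○○○○
○○○○○○○
○○○○○○○
○○○○○○○
gen 1: ○○○○○○○
○○○○○○○
○○○○○○○
○○○○○○○
○○○●>○○
○○○○○○○
○○○○○○○
○○○○○○○
○○○○○○○
gen 2: ○○○○○○○
○○○○○○○
○○○○○○○
○○○○○○○
○○○●●○○
○○○○v○○
○○○○○○○
○○○○○○○
○○○○○○○
gen 3: ○○○○○○○
○○○○○○○
○○○○○○○
○○○○○○○
○○○●●○○
○○○<●○○
○○○○○○○
○○○○○○○
○○○○○○○
gen 4: ○○○○○○○
○○○○○○○
○○○○○○○
○○○○○○○
○○○^●○○
○○○●●○○
○○○○○○○
○○○○○○○
○○○○○○○
gen 5: ○○○○○○○
○○○○○○○
○○○○○○○
○○○○○○○
○○<○●○○
○○○●●○○
○○○○○○○
○○○○○○○
○○○○○○○
gen 6: ○○○○○○○
○○○○○○○
○○○○○○○
○○^○○○○
○○●○●○○
○○○●●○○
○○○○○○○
○○○○○○○
○○○○○○○
gen 7: ○○○○○○○
○○○○○○○
○○○○○○○
○○●>○○○
○○●○●○○
○○○●●○○
○○○○○○○
○○○○○○○
○○○○○○○
gen 8: ○○○○○○○
○○○○○○○
○○○○○○○
○○●●○○○
○○●v●○○
○○○●●○○
○○○○○○○
○○○○○○○
○○○○○○○
gen 9: ○○○○○○○
○○○○○○○
○○○○○○○
○○●●○○○
○○<●●○○
○○○●●○○
○○○○○○○
○○○○○○○
○○○○○○○
gen 10: ○○○○○○○
○○○○○○○
○○○○○○○
○○●●○○○
○○○●●○○
○○v●●○○
○○○○○○○
○○○○○○○
○○○○○○○
gen 11: ○○○○○○○
○○○○○○○
○○○○○○○
○○●●○○○
○○○●●○○
○<●●●○○
○○○○○○○
○○○○○○○
○○○○○○○
gen 12: ○○○○○○○
○○○○○○○
○○○○○○○
○○●●○○○
○^○●●○○
○●●●●○○
○○○○○○○
○○○○○○○
○○○○○○○
gen 13: ○○○○○○○
○○○○○○○
○○○○○○○
○○●●○○○
○●>●●○○
○●●●●○○
○○○○○○○
○○○○○○○
○○○○○○○
gen 14: ○○○○○○○
○○○○○○○
○○○○○○○
○○●●○○○
○●●●●○○
○●v●●○○
○○○○○○○
○○○○○○○
○○○○○○○
gen 15: ○○○○○○○
○○○○○○○
○○○○○○○
○○●●○○○
○●●●●○○
○●○>●○○
○○○○○○○
○○○○○○○
○○○○○○○
gen 16: ○○○○○○○
○○○○○○○
○○○○○○○
○○●●○○○
○●●^●○○
○●○○●○○
○○○○○○○
○○○○○○○
○○○○○○○
gen 17: ○○○○○○○
○○○○○○○
○○○○○○○
○○●●○○○
○●<○●○○
○●○○●○○
○○○○○○○
○○○○○○○
○○○○○○○
gen 18: ○○○○○○○
○○○○○○○
○○○○○○○
○○●●○○○
○●○○●○○
○●v○●○○
○○○○○○○
○○○○○○○
○○○○○○○
gen 19: ○○○○○○○
○○○○○○○
○○○○○○○
○○●●○○○
○●○○●○○
○<●○●○○
○○○○○○○
○○○○○○○
○○○○○○○
gen 20: ○○○○○○○
○○○○○○○
○○○○○○○
○○●●○○○
○●○○●○○
○○●○●○○
○v○○○○○
○○○○○○○
○○○○○○○
gen 21: ○○○○○○○
○○○○○○○
○○○○○○○
○○●●○○○
○●○○●○○
○○●○●○○
<●○○○○○
○○○○○○○
○○○○○○○
gen 22: ○○○○○○○
○○○○○○○
○○○○○○○
○○●●○○○
○●○○●○○
^○●○●○○
●●○○○○○
○○○○○○○
○○○○○○○
gen 23: ○○○○○○○
○○○○○○○
○○○○○○○
○○●●○○○
○●○○●○○
●>●○●○○
●●○○○○○
○○○○○○○
○○○○○○○
gen 24: ○○○○○○○
○○○○○○○
○○○○○○○
○○●●○○○
○●○○●○○
●●●○●○○
●v○○○○○
○○○○○○○
○○○○○○○
gen 25: ○○○○○○○
○○○○○○○
○○○○○○○
○○●●○○○
○●○○●○○
●●●○●○○
●○>○○○○
○○○○○○○
○○○○○○○
gen 26: ○○○○○○○
○○○○○○○
○○○○○○○
○○●●○○○
○●○○●○○
●●●○●○○
●○●○○○○
○○v○○○○
○○○○○○○
gen 27: ○○○○○○○
○○○○○○○
○○○○○○○
○○●●○○○
○●○○●○○
●●●○●○○
●○●○○○○
○<●○○○○
○○○○○○○
gen 28: ○○○○○○○
○○○○○○○
○○○○○○○
○○●●○○○
○●○○●○○
●●●○●○○
●^●○○○○
○●●○○○○
○○○○○○○
gen 29: ○○○○○○○
○○○○○○○
○○○○○○○
○○●●○○○
○●○○●○○
●●●○●○○
●●>○○○○
○●●○○○○
○○○○○○○
gen 30: ○○○○○○○
○○○○○○○
○○○○○○○
○○●●○○○
○●○○●○○
●●^○●○○
●●○○○○○
○●●○○○○
○○○○○○○
gen 31: ○○○○○○○
○○○○○○○
○○○○○○○
○○●●○○○
○●○○●○○
●<○○●○○
●●○○○○○
○●●○○○○
○○○○○○○
gen 32: ○○○○○○○
○○○○○○○
○○○○○○○
○○●●○○○
○●○○●○○
●○○○●○○
●v○○○○○
○●●○○○○
○○○○○○○
gen 33: ○○○○○○○
○○○○○○○
○○○○○○○
○○●●○○○
○●○○●○○
●○○○●○○
●○>○○○○
○●●○○○○
○○○○○○○
gen 34: ○○○○○○○
○○○○○○○
○○○○○○○
○○●●○○○
○●○○●○○
●○○○●○○
●○●○○○○
○●v○○○○
○○○○○○○
gen 35: ○○○○○○○
○○○○○○○
○○○○○○○
○○●●○○○
○●○○●○○
●○○○●○○
●○●○○○○
○●○>○○○
○○○○○○○
gen 36: ○○○○○○○
○○○○○○○
○○○○○○○
○○●●○○○
○●○○●○○
●○○○●○○
●○●○○○○
○●○●○○○
○○○v○○○
gen 37: ○○○○○○○
○○○○○○○
○○○○○○○
○○●●○○○
○●○○●○○
●○○○●○○
●○●○○○○
○●○●○○○
○○<●○○○
gen 38: ○○○○○○○
○○○○○○○
○○○○○○○
○○●●○○○
○●○○●○○
●○○○●○○
●○●○○○○
○●^●○○○
○○●●○○○
gen 39: ○○○○○○○
○○○○○○○
○○○○○○○
○○●●○○○
○●○○●○○
●○○○●○○
●○●○○○○
○●●>○○○
○○●●○○○

1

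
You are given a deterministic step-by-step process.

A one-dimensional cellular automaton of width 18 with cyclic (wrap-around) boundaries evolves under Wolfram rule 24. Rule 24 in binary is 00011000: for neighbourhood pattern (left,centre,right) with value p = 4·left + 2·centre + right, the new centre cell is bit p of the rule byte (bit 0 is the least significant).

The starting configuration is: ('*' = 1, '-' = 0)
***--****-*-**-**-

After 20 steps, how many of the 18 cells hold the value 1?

0) ***--****-*-**-**-
1) *--*-*------*--*--
2) -*----*------*--*-
3) --*----*------*--*
4) *--*----*------*--
5) -*--*----*------*-
6) --*--*----*------*
7) *--*--*----*------
8) -*--*--*----*-----
9) --*--*--*----*----
10) ---*--*--*----*---
11) ----*--*--*----*--
12) -----*--*--*----*-
13) ------*--*--*----*
14) *------*--*--*----
15) -*------*--*--*---
16) --*------*--*--*--
17) ---*------*--*--*-
18) ----*------*--*--*
19) *----*------*--*--
20) -*----*------*--*-

4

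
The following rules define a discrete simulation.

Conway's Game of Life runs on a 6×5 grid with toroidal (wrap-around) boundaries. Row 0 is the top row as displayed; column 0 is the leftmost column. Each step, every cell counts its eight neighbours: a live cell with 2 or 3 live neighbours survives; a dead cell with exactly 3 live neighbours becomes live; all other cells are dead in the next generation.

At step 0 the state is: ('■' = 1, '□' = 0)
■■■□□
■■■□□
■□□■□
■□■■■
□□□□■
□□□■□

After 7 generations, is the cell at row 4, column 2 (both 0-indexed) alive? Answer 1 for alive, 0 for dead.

1

gen 0: ■■■□□
■■■□□
■□□■□
■□■■■
□□□□■
□□□■□
gen 1: ■□□■■
□□□■□
□□□□□
■■■□□
■□■□□
■■■■■
gen 2: □□□□□
□□□■□
□■■□□
■□■□□
□□□□□
□□□□□
gen 3: □□□□□
□□■□□
□■■■□
□□■□□
□□□□□
□□□□□
gen 4: □□□□□
□■■■□
□■□■□
□■■■□
□□□□□
□□□□□
gen 5: □□■□□
□■□■□
■□□□■
□■□■□
□□■□□
□□□□□
gen 6: □□■□□
■■■■■
■■□■■
■■■■■
□□■□□
□□□□□
gen 7: ■□■□■
□□□□□
□□□□□
□□□□□
■□■□■
□□□□□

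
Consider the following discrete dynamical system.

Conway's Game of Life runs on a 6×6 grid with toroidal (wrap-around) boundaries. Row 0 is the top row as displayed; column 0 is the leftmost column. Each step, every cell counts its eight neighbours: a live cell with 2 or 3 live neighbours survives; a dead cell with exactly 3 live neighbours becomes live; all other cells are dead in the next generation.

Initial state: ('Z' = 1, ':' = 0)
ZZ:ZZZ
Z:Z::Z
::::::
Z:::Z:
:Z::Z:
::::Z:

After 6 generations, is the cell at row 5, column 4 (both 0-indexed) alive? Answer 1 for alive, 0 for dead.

k=0  ZZ:ZZZ
Z:Z::Z
::::::
Z:::Z:
:Z::Z:
::::Z:
k=1  :ZZZ::
::ZZ::
ZZ::::
:::::Z
:::ZZ:
:ZZ:::
k=2  ::::::
Z::Z::
ZZZ:::
Z:::ZZ
::ZZZ:
:Z::Z:
k=3  ::::::
Z:Z:::
::ZZZ:
Z:::Z:
ZZZ:::
::Z:Z:
k=4  :Z:Z::
:ZZ:::
::Z:Z:
Z:::Z:
Z:Z:::
::ZZ::
k=5  :Z:Z::
:Z::::
::Z::Z
::::::
::Z::Z
:::Z::
k=6  ::::::
ZZ::::
::::::
::::::
::::::
:::ZZ:

1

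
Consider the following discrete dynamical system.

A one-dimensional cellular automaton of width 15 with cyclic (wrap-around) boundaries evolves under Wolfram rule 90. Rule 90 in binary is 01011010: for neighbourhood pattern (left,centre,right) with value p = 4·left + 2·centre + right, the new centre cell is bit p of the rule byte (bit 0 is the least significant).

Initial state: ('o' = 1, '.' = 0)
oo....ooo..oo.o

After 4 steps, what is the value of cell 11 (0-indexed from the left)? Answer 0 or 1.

0

step 0: oo....ooo..oo.o
step 1: .oo..oo.ooooo.o
step 2: .oooooo.o...o..
step 3: oo....o..o.o.o.
step 4: ooo..o.oo......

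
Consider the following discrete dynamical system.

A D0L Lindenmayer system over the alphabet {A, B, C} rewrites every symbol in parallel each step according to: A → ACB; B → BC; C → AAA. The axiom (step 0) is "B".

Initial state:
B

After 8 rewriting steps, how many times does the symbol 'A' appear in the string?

984

step 0: B
step 1: BC
step 2: BCAAA
step 3: BCAAAACBACBACB
step 4: BCAAAACBACBACBACBAAABCACBAAABCACBAAABC
step 5: BCAAAACBACBACBACBAAABCACBAAABCACBAAABCACBAAABCACBACBACBBCAAAACBAAABCACBACBACBBCAAAACBAAABCACBACBACBBCAAA
step 6: BCAAAACBACBACBACBAAABCACBAAABCACBAAABCACBAAABCACBACBACBBCA…BAAABCACBACBACBBCAAAACBAAABCACBAAABCACBAAABCBCAAAACBACBACB  (len 284)
step 7: BCAAAACBACBACBACBAAABCACBAAABCACBAAABCACBAAABCACBACBACBBCA…BAAABCACBACBACBBCAAABCAAAACBACBACBACBAAABCACBAAABCACBAAABC  (len 776)
step 8: BCAAAACBACBACBACBAAABCACBAAABCACBAAABCACBAAABCACBACBACBBCA…ACBACBACBBCAAAACBAAABCACBACBACBBCAAAACBAAABCACBACBACBBCAAA  (len 2120)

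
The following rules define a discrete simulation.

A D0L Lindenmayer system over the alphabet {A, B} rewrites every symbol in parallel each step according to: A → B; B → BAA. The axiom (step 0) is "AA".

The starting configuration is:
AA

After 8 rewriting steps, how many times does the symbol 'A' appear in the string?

172

step 0: AA
step 1: BB
step 2: BAABAA
step 3: BAABBBAABB
step 4: BAABBBAABAABAABBBAABAA
step 5: BAABBBAABAABAABBBAABBBAABBBAABAABAABBBAABB
step 6: BAABBBAABAABAABBBAABBBAABBBAABAABAABBBAABAABAABBBAABAABAABBBAABBBAABBBAABAABAABBBAABAA
step 7: BAABBBAABAABAABBBAABBBAABBBAABAABAABBBAABAABAABBBAABAABAAB…AABAABAABBBAABAABAABBBAABAABAABBBAABBBAABBBAABAABAABBBAABB  (len 170)
step 8: BAABBBAABAABAABBBAABBBAABBBAABAABAABBBAABAABAABBBAABAABAAB…ABAABAABBBAABAABAABBBAABAABAABBBAABBBAABBBAABAABAABBBAABAA  (len 342)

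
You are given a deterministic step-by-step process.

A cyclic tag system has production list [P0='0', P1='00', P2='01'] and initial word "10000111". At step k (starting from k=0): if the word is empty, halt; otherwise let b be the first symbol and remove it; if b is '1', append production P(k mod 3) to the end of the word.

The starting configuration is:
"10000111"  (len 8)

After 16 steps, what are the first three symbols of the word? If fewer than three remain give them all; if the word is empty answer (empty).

t=0: "10000111"  (len 8)
t=1: "00001110"  (len 8)
t=2: "0001110"  (len 7)
t=3: "001110"  (len 6)
t=4: "01110"  (len 5)
t=5: "1110"  (len 4)
t=6: "11001"  (len 5)
t=7: "10010"  (len 5)
t=8: "001000"  (len 6)
t=9: "01000"  (len 5)
t=10: "1000"  (len 4)
t=11: "00000"  (len 5)
t=12: "0000"  (len 4)
t=13: "000"  (len 3)
t=14: "00"  (len 2)
t=15: "0"  (len 1)
t=16: (halted — word empty)

(empty)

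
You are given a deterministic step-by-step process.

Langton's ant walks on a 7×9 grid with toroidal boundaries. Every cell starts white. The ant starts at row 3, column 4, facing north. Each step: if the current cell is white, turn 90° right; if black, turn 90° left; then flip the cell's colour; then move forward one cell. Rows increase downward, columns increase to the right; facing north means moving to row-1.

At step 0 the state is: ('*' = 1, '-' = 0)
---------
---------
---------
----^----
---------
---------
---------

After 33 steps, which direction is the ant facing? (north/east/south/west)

gen 0: ---------
---------
---------
----^----
---------
---------
---------
gen 1: ---------
---------
---------
----*>---
---------
---------
---------
gen 2: ---------
---------
---------
----**---
-----v---
---------
---------
gen 3: ---------
---------
---------
----**---
----<*---
---------
---------
gen 4: ---------
---------
---------
----^*---
----**---
---------
---------
gen 5: ---------
---------
---------
---<-*---
----**---
---------
---------
gen 6: ---------
---------
---^-----
---*-*---
----**---
---------
---------
gen 7: ---------
---------
---*>----
---*-*---
----**---
---------
---------
gen 8: ---------
---------
---**----
---*v*---
----**---
---------
---------
gen 9: ---------
---------
---**----
---<**---
----**---
---------
---------
gen 10: ---------
---------
---**----
----**---
---v**---
---------
---------
gen 11: ---------
---------
---**----
----**---
--<***---
---------
---------
gen 12: ---------
---------
---**----
--^-**---
--****---
---------
---------
gen 13: ---------
---------
---**----
--*>**---
--****---
---------
---------
gen 14: ---------
---------
---**----
--****---
--*v**---
---------
---------
gen 15: ---------
---------
---**----
--****---
--*->*---
---------
---------
gen 16: ---------
---------
---**----
--**^*---
--*--*---
---------
---------
gen 17: ---------
---------
---**----
--*<-*---
--*--*---
---------
---------
gen 18: ---------
---------
---**----
--*--*---
--*v-*---
---------
---------
gen 19: ---------
---------
---**----
--*--*---
--<*-*---
---------
---------
gen 20: ---------
---------
---**----
--*--*---
---*-*---
--v------
---------
gen 21: ---------
---------
---**----
--*--*---
---*-*---
-<*------
---------
gen 22: ---------
---------
---**----
--*--*---
-^-*-*---
-**------
---------
gen 23: ---------
---------
---**----
--*--*---
-*>*-*---
-**------
---------
gen 24: ---------
---------
---**----
--*--*---
-***-*---
-*v------
---------
gen 25: ---------
---------
---**----
--*--*---
-***-*---
-*->-----
---------
gen 26: ---------
---------
---**----
--*--*---
-***-*---
-*-*-----
---v-----
gen 27: ---------
---------
---**----
--*--*---
-***-*---
-*-*-----
--<*-----
gen 28: ---------
---------
---**----
--*--*---
-***-*---
-*^*-----
--**-----
gen 29: ---------
---------
---**----
--*--*---
-***-*---
-**>-----
--**-----
gen 30: ---------
---------
---**----
--*--*---
-**^-*---
-**------
--**-----
gen 31: ---------
---------
---**----
--*--*---
-*<--*---
-**------
--**-----
gen 32: ---------
---------
---**----
--*--*---
-*---*---
-*v------
--**-----
gen 33: ---------
---------
---**----
--*--*---
-*---*---
-*->-----
--**-----

east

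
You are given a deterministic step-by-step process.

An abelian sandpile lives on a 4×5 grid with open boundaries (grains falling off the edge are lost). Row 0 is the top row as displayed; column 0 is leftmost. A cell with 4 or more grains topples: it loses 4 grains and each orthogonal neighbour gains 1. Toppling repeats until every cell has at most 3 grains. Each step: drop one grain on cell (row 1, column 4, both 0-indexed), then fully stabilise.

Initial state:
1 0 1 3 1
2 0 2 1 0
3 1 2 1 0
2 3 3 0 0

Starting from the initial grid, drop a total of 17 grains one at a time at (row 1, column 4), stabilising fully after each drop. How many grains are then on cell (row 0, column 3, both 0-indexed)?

1

0) 1 0 1 3 1
2 0 2 1 0
3 1 2 1 0
2 3 3 0 0
1) 1 0 1 3 1
2 0 2 1 1
3 1 2 1 0
2 3 3 0 0
2) 1 0 1 3 1
2 0 2 1 2
3 1 2 1 0
2 3 3 0 0
3) 1 0 1 3 1
2 0 2 1 3
3 1 2 1 0
2 3 3 0 0
4) 1 0 1 3 2
2 0 2 2 0
3 1 2 1 1
2 3 3 0 0
5) 1 0 1 3 2
2 0 2 2 1
3 1 2 1 1
2 3 3 0 0
6) 1 0 1 3 2
2 0 2 2 2
3 1 2 1 1
2 3 3 0 0
7) 1 0 1 3 2
2 0 2 2 3
3 1 2 1 1
2 3 3 0 0
8) 1 0 1 3 3
2 0 2 3 0
3 1 2 1 2
2 3 3 0 0
9) 1 0 1 3 3
2 0 2 3 1
3 1 2 1 2
2 3 3 0 0
10) 1 0 1 3 3
2 0 2 3 2
3 1 2 1 2
2 3 3 0 0
11) 1 0 1 3 3
2 0 2 3 3
3 1 2 1 2
2 3 3 0 0
12) 1 0 2 1 1
2 0 3 1 2
3 1 2 2 3
2 3 3 0 0
13) 1 0 2 1 1
2 0 3 1 3
3 1 2 2 3
2 3 3 0 0
14) 1 0 2 1 2
2 0 3 2 1
3 1 2 3 0
2 3 3 0 1
15) 1 0 2 1 2
2 0 3 2 2
3 1 2 3 0
2 3 3 0 1
16) 1 0 2 1 2
2 0 3 2 3
3 1 2 3 0
2 3 3 0 1
17) 1 0 2 1 3
2 0 3 3 0
3 1 2 3 1
2 3 3 0 1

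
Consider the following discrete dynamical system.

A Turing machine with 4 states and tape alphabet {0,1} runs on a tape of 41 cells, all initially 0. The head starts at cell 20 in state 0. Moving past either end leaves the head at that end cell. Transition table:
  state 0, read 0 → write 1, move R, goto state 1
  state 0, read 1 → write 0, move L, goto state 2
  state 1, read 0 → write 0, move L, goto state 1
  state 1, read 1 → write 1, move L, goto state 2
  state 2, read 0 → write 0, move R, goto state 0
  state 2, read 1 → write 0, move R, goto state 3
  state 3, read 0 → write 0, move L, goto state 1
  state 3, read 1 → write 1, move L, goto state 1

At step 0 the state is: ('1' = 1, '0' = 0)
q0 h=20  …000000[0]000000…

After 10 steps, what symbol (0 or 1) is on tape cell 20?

1

t=0: q0 h=20  …000000[0]000000…
t=1: q1 h=21  …000001[0]000000…
t=2: q1 h=20  …000000[1]000000…
t=3: q2 h=19  …000000[0]100000…
t=4: q0 h=20  …000000[1]000000…
t=5: q2 h=19  …000000[0]000000…
t=6: q0 h=20  …000000[0]000000…
t=7: q1 h=21  …000001[0]000000…
t=8: q1 h=20  …000000[1]000000…
t=9: q2 h=19  …000000[0]100000…
t=10: q0 h=20  …000000[1]000000…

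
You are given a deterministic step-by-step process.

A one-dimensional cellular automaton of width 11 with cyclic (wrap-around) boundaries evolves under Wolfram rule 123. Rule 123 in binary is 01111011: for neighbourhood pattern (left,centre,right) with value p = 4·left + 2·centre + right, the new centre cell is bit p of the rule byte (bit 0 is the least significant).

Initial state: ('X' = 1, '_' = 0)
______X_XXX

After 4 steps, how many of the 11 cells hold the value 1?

6

k=0  ______X_XXX
k=1  XXXXXX_XX_X
k=2  _____XXXXXX
k=3  XXXXXX____X
k=4  _____XXXXXX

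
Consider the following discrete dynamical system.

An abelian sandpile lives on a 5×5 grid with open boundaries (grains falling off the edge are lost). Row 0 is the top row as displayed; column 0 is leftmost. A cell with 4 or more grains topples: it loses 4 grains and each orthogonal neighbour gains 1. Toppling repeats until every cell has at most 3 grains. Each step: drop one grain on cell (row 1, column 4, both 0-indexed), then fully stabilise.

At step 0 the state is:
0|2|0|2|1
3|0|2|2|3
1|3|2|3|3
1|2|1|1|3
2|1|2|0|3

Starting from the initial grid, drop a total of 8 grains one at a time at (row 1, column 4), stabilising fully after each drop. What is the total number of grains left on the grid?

40

k=0  0|2|0|2|1
3|0|2|2|3
1|3|2|3|3
1|2|1|1|3
2|1|2|0|3
k=1  0|2|0|3|2
3|0|3|0|2
1|3|3|1|2
1|2|1|3|1
2|1|2|1|0
k=2  0|2|0|3|2
3|0|3|0|3
1|3|3|1|2
1|2|1|3|1
2|1|2|1|0
k=3  0|2|0|3|3
3|0|3|1|0
1|3|3|1|3
1|2|1|3|1
2|1|2|1|0
k=4  0|2|0|3|3
3|0|3|1|1
1|3|3|1|3
1|2|1|3|1
2|1|2|1|0
k=5  0|2|0|3|3
3|0|3|1|2
1|3|3|1|3
1|2|1|3|1
2|1|2|1|0
k=6  0|2|0|3|3
3|0|3|1|3
1|3|3|1|3
1|2|1|3|1
2|1|2|1|0
k=7  0|2|1|0|1
3|0|3|3|2
1|3|3|2|0
1|2|1|3|2
2|1|2|1|0
k=8  0|2|1|0|1
3|0|3|3|3
1|3|3|2|0
1|2|1|3|2
2|1|2|1|0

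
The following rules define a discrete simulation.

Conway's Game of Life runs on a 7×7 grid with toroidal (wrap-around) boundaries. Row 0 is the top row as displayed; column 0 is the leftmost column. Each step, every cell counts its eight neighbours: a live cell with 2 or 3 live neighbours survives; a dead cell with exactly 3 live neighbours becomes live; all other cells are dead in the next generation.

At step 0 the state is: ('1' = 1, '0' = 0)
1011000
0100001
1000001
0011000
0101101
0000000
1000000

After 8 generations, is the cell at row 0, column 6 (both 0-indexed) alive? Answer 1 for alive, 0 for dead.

1

step 0: 1011000
0100001
1000001
0011000
0101101
0000000
1000000
step 1: 1010001
0110001
1110001
0111111
0001100
1000000
0100000
step 2: 0010001
0001010
0000100
0000001
1100001
0000000
0100001
step 3: 1010011
0001110
0000110
0000011
1000001
0100001
1000000
step 4: 1101010
0001000
0001000
1000100
0000000
0100001
0000010
step 5: 0010001
0001000
0001100
0000000
1000000
0000000
0110110
step 6: 0110110
0011100
0001100
0000000
0000000
0100000
0111010
step 7: 0000010
0100000
0010100
0000000
0000000
0100000
1001010
step 8: 0000101
0000000
0000000
0000000
0000000
0000000
0000101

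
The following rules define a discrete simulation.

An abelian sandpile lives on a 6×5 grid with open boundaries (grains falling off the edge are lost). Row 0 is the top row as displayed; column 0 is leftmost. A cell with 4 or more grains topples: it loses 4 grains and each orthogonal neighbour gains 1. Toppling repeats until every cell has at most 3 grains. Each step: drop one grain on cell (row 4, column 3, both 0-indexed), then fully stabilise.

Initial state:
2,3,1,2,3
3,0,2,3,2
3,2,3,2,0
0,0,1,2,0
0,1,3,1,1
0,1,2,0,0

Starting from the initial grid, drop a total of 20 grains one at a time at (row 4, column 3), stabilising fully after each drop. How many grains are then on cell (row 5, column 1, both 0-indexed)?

t=0: 2,3,1,2,3
3,0,2,3,2
3,2,3,2,0
0,0,1,2,0
0,1,3,1,1
0,1,2,0,0
t=1: 2,3,1,2,3
3,0,2,3,2
3,2,3,2,0
0,0,1,2,0
0,1,3,2,1
0,1,2,0,0
t=2: 2,3,1,2,3
3,0,2,3,2
3,2,3,2,0
0,0,1,2,0
0,1,3,3,1
0,1,2,0,0
t=3: 2,3,1,2,3
3,0,2,3,2
3,2,3,2,0
0,0,2,3,0
0,2,0,1,2
0,1,3,1,0
t=4: 2,3,1,2,3
3,0,2,3,2
3,2,3,2,0
0,0,2,3,0
0,2,0,2,2
0,1,3,1,0
t=5: 2,3,1,2,3
3,0,2,3,2
3,2,3,2,0
0,0,2,3,0
0,2,0,3,2
0,1,3,1,0
t=6: 2,3,1,2,3
3,0,2,3,2
3,2,3,3,0
0,0,3,0,1
0,2,1,1,3
0,1,3,2,0
t=7: 2,3,1,2,3
3,0,2,3,2
3,2,3,3,0
0,0,3,0,1
0,2,1,2,3
0,1,3,2,0
t=8: 2,3,1,2,3
3,0,2,3,2
3,2,3,3,0
0,0,3,0,1
0,2,1,3,3
0,1,3,2,0
t=9: 2,3,1,2,3
3,0,2,3,2
3,2,3,3,0
0,0,3,1,2
0,2,2,1,0
0,1,3,3,1
t=10: 2,3,1,2,3
3,0,2,3,2
3,2,3,3,0
0,0,3,1,2
0,2,2,2,0
0,1,3,3,1
t=11: 2,3,1,2,3
3,0,2,3,2
3,2,3,3,0
0,0,3,1,2
0,2,2,3,0
0,1,3,3,1
t=12: 2,3,2,3,3
3,1,0,1,3
3,3,2,2,1
0,1,2,0,3
0,3,1,3,1
0,2,1,1,2
t=13: 2,3,2,3,3
3,1,0,1,3
3,3,2,2,1
0,1,2,1,3
0,3,2,0,2
0,2,1,2,2
t=14: 2,3,2,3,3
3,1,0,1,3
3,3,2,2,1
0,1,2,1,3
0,3,2,1,2
0,2,1,2,2
t=15: 2,3,2,3,3
3,1,0,1,3
3,3,2,2,1
0,1,2,1,3
0,3,2,2,2
0,2,1,2,2
t=16: 2,3,2,3,3
3,1,0,1,3
3,3,2,2,1
0,1,2,1,3
0,3,2,3,2
0,2,1,2,2
t=17: 2,3,2,3,3
3,1,0,1,3
3,3,2,2,1
0,1,2,2,3
0,3,3,0,3
0,2,1,3,2
t=18: 2,3,2,3,3
3,1,0,1,3
3,3,2,2,1
0,1,2,2,3
0,3,3,1,3
0,2,1,3,2
t=19: 2,3,2,3,3
3,1,0,1,3
3,3,2,2,1
0,1,2,2,3
0,3,3,2,3
0,2,1,3,2
t=20: 2,3,2,3,3
3,1,0,1,3
3,3,2,2,1
0,1,2,2,3
0,3,3,3,3
0,2,1,3,2

2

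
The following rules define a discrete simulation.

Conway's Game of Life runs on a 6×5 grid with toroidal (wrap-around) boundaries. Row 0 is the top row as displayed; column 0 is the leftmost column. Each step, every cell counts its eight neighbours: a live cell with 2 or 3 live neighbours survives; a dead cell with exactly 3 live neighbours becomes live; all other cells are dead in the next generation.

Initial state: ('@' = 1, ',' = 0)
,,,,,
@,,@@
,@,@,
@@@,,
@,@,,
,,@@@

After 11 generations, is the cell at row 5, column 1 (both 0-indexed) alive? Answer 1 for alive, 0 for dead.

step 0: ,,,,,
@,,@@
,@,@,
@@@,,
@,@,,
,,@@@
step 1: @,@,,
@,@@@
,,,@,
@,,@@
@,,,,
,@@@@
step 2: ,,,,,
@,@,,
,@,,,
@,,@,
,,,,,
,,@@@
step 3: ,@@,@
,@,,,
@@@,@
,,,,,
,,@,,
,,,@,
step 4: @@@@,
,,,,@
@@@,,
@,@@,
,,,,,
,@,@,
step 5: @@,@,
,,,,@
@,@,,
@,@@@
,@,@@
@@,@@
step 6: ,@,@,
,,@@@
@,@,,
,,,,,
,,,,,
,,,,,
step 7: ,,,@@
@,,,@
,@@,@
,,,,,
,,,,,
,,,,,
step 8: @,,@@
,@@,,
,@,@@
,,,,,
,,,,,
,,,,,
step 9: @@@@@
,@,,,
@@,@,
,,,,,
,,,,,
,,,,@
step 10: ,@@@@
,,,,,
@@@,,
,,,,,
,,,,,
,@@,@
step 11: ,@,,@
,,,,@
,@,,,
,@,,,
,,,,,
,@,,@

1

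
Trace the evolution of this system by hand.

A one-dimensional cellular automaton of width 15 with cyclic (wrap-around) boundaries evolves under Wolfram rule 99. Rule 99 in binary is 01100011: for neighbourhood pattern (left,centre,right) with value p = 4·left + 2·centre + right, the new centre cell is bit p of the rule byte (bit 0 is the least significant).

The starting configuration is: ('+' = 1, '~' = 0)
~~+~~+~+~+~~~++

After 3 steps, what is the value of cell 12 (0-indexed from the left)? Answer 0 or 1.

[0] ~~+~~+~+~+~~~++
[1] ~+~~+~+~+~~++~+
[2] +~~+~+~+~~+~++~
[3] ~~+~+~+~~+~+~++

0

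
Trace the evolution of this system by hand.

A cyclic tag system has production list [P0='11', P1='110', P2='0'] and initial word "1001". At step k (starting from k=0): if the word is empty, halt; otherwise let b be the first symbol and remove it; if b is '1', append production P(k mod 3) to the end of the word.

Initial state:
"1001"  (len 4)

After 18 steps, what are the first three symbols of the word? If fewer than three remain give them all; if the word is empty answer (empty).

t=0: "1001"  (len 4)
t=1: "00111"  (len 5)
t=2: "0111"  (len 4)
t=3: "111"  (len 3)
t=4: "1111"  (len 4)
t=5: "111110"  (len 6)
t=6: "111100"  (len 6)
t=7: "1110011"  (len 7)
t=8: "110011110"  (len 9)
t=9: "100111100"  (len 9)
t=10: "0011110011"  (len 10)
t=11: "011110011"  (len 9)
t=12: "11110011"  (len 8)
t=13: "111001111"  (len 9)
t=14: "11001111110"  (len 11)
t=15: "10011111100"  (len 11)
t=16: "001111110011"  (len 12)
t=17: "01111110011"  (len 11)
t=18: "1111110011"  (len 10)

111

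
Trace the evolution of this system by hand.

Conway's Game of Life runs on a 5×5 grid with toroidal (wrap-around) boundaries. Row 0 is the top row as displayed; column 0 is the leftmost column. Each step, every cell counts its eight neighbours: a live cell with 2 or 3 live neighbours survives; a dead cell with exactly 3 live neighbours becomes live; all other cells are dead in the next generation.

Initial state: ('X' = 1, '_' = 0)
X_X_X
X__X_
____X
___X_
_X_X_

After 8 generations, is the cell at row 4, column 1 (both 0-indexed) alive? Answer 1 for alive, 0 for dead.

1

k=0  X_X_X
X__X_
____X
___X_
_X_X_
k=1  X_X__
XX_X_
___XX
__XXX
XX_X_
k=2  ___X_
XX_X_
_X___
_X___
X____
k=3  XXX__
XX__X
_X___
XX___
_____
k=4  __X_X
____X
__X_X
XX___
__X__
k=5  _____
X___X
_X_XX
XXXX_
X_XX_
k=6  XX_X_
X__XX
_____
_____
X__X_
k=7  _X_X_
XXXX_
____X
_____
XXX__
k=8  ___X_
XX_X_
XXXXX
XX___
XXX__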